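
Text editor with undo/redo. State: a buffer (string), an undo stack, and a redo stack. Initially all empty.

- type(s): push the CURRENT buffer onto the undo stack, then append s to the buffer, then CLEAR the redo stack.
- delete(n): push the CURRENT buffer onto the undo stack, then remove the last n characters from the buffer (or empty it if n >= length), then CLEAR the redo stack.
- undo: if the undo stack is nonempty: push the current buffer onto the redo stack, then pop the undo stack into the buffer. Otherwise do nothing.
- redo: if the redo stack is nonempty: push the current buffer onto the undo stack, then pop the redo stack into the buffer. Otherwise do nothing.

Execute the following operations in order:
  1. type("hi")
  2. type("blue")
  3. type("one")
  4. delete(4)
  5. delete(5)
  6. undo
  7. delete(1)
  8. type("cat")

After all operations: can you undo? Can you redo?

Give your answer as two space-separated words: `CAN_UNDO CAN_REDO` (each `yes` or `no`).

Answer: yes no

Derivation:
After op 1 (type): buf='hi' undo_depth=1 redo_depth=0
After op 2 (type): buf='hiblue' undo_depth=2 redo_depth=0
After op 3 (type): buf='hiblueone' undo_depth=3 redo_depth=0
After op 4 (delete): buf='hiblu' undo_depth=4 redo_depth=0
After op 5 (delete): buf='(empty)' undo_depth=5 redo_depth=0
After op 6 (undo): buf='hiblu' undo_depth=4 redo_depth=1
After op 7 (delete): buf='hibl' undo_depth=5 redo_depth=0
After op 8 (type): buf='hiblcat' undo_depth=6 redo_depth=0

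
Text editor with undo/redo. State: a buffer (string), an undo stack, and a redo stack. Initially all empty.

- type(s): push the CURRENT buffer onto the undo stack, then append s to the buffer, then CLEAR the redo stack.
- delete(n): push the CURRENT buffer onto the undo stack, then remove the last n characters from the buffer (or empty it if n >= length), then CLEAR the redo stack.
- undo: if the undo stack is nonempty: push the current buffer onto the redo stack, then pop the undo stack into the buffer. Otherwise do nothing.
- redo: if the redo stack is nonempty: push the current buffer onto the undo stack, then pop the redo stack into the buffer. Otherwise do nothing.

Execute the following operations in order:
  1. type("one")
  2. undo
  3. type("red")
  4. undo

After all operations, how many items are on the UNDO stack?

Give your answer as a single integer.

After op 1 (type): buf='one' undo_depth=1 redo_depth=0
After op 2 (undo): buf='(empty)' undo_depth=0 redo_depth=1
After op 3 (type): buf='red' undo_depth=1 redo_depth=0
After op 4 (undo): buf='(empty)' undo_depth=0 redo_depth=1

Answer: 0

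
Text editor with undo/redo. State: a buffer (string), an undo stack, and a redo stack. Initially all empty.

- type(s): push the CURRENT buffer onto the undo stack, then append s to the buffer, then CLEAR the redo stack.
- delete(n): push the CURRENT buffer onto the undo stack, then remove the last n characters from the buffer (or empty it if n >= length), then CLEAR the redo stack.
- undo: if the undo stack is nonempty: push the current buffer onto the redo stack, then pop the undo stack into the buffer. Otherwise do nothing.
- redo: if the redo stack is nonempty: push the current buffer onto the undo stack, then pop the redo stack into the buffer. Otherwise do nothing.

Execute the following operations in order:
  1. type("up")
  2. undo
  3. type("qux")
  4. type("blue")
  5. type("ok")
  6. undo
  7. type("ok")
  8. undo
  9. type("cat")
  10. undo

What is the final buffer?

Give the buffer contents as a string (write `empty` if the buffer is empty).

After op 1 (type): buf='up' undo_depth=1 redo_depth=0
After op 2 (undo): buf='(empty)' undo_depth=0 redo_depth=1
After op 3 (type): buf='qux' undo_depth=1 redo_depth=0
After op 4 (type): buf='quxblue' undo_depth=2 redo_depth=0
After op 5 (type): buf='quxblueok' undo_depth=3 redo_depth=0
After op 6 (undo): buf='quxblue' undo_depth=2 redo_depth=1
After op 7 (type): buf='quxblueok' undo_depth=3 redo_depth=0
After op 8 (undo): buf='quxblue' undo_depth=2 redo_depth=1
After op 9 (type): buf='quxbluecat' undo_depth=3 redo_depth=0
After op 10 (undo): buf='quxblue' undo_depth=2 redo_depth=1

Answer: quxblue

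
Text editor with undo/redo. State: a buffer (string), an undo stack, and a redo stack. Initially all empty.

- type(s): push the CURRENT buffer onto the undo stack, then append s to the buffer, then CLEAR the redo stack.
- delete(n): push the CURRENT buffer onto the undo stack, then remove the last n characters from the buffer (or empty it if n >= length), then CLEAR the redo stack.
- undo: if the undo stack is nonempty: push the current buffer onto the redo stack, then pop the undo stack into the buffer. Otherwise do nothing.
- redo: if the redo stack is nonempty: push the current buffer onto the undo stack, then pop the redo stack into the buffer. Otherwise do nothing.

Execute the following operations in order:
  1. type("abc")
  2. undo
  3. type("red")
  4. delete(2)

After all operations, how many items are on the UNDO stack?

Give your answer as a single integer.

Answer: 2

Derivation:
After op 1 (type): buf='abc' undo_depth=1 redo_depth=0
After op 2 (undo): buf='(empty)' undo_depth=0 redo_depth=1
After op 3 (type): buf='red' undo_depth=1 redo_depth=0
After op 4 (delete): buf='r' undo_depth=2 redo_depth=0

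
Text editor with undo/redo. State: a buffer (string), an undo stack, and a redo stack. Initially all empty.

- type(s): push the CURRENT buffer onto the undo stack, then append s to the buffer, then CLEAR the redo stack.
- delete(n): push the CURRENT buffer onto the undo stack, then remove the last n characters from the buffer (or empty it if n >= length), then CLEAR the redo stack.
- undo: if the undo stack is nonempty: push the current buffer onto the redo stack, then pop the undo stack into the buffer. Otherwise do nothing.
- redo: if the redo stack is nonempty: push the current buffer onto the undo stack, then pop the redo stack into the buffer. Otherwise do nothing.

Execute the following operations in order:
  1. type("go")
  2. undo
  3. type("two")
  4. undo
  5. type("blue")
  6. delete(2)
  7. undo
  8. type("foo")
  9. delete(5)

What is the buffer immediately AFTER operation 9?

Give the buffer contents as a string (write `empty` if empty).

After op 1 (type): buf='go' undo_depth=1 redo_depth=0
After op 2 (undo): buf='(empty)' undo_depth=0 redo_depth=1
After op 3 (type): buf='two' undo_depth=1 redo_depth=0
After op 4 (undo): buf='(empty)' undo_depth=0 redo_depth=1
After op 5 (type): buf='blue' undo_depth=1 redo_depth=0
After op 6 (delete): buf='bl' undo_depth=2 redo_depth=0
After op 7 (undo): buf='blue' undo_depth=1 redo_depth=1
After op 8 (type): buf='bluefoo' undo_depth=2 redo_depth=0
After op 9 (delete): buf='bl' undo_depth=3 redo_depth=0

Answer: bl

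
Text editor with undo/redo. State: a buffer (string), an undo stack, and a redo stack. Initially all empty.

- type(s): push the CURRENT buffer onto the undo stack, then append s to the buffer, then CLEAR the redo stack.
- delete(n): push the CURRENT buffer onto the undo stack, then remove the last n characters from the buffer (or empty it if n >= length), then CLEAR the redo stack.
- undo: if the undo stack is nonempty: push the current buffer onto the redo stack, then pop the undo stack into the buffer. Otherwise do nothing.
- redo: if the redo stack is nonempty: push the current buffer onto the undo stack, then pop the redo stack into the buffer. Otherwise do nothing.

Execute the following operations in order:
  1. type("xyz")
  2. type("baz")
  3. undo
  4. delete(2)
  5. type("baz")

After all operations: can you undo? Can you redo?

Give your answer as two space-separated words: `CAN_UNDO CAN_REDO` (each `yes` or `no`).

Answer: yes no

Derivation:
After op 1 (type): buf='xyz' undo_depth=1 redo_depth=0
After op 2 (type): buf='xyzbaz' undo_depth=2 redo_depth=0
After op 3 (undo): buf='xyz' undo_depth=1 redo_depth=1
After op 4 (delete): buf='x' undo_depth=2 redo_depth=0
After op 5 (type): buf='xbaz' undo_depth=3 redo_depth=0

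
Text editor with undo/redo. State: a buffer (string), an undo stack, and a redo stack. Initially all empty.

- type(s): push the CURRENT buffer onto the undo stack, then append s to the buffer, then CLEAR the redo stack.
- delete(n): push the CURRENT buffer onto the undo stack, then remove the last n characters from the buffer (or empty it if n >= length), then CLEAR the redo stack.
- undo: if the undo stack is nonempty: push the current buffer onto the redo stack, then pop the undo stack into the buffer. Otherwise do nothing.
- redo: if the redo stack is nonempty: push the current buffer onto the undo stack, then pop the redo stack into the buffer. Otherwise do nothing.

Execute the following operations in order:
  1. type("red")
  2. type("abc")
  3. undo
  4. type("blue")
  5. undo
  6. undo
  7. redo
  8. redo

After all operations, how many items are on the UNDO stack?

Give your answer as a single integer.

Answer: 2

Derivation:
After op 1 (type): buf='red' undo_depth=1 redo_depth=0
After op 2 (type): buf='redabc' undo_depth=2 redo_depth=0
After op 3 (undo): buf='red' undo_depth=1 redo_depth=1
After op 4 (type): buf='redblue' undo_depth=2 redo_depth=0
After op 5 (undo): buf='red' undo_depth=1 redo_depth=1
After op 6 (undo): buf='(empty)' undo_depth=0 redo_depth=2
After op 7 (redo): buf='red' undo_depth=1 redo_depth=1
After op 8 (redo): buf='redblue' undo_depth=2 redo_depth=0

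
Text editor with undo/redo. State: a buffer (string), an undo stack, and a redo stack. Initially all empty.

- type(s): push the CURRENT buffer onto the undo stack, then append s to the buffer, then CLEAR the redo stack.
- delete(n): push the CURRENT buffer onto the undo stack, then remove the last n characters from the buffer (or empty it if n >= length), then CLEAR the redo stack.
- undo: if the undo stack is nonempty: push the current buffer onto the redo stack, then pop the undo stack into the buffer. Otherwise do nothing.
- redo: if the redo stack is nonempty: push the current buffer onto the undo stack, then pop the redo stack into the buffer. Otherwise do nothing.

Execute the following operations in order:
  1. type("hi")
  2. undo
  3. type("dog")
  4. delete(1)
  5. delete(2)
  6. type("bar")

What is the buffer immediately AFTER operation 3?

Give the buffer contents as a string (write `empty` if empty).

Answer: dog

Derivation:
After op 1 (type): buf='hi' undo_depth=1 redo_depth=0
After op 2 (undo): buf='(empty)' undo_depth=0 redo_depth=1
After op 3 (type): buf='dog' undo_depth=1 redo_depth=0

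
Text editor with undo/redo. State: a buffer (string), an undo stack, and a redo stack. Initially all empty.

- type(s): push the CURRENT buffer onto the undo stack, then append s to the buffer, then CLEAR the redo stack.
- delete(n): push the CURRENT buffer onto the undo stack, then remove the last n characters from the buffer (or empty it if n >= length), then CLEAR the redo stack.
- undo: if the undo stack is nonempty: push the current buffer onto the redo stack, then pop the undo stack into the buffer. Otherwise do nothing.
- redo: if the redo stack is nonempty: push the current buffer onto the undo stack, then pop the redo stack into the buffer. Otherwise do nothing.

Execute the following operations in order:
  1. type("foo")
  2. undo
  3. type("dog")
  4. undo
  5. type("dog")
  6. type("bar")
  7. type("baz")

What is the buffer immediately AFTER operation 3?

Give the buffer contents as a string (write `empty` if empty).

Answer: dog

Derivation:
After op 1 (type): buf='foo' undo_depth=1 redo_depth=0
After op 2 (undo): buf='(empty)' undo_depth=0 redo_depth=1
After op 3 (type): buf='dog' undo_depth=1 redo_depth=0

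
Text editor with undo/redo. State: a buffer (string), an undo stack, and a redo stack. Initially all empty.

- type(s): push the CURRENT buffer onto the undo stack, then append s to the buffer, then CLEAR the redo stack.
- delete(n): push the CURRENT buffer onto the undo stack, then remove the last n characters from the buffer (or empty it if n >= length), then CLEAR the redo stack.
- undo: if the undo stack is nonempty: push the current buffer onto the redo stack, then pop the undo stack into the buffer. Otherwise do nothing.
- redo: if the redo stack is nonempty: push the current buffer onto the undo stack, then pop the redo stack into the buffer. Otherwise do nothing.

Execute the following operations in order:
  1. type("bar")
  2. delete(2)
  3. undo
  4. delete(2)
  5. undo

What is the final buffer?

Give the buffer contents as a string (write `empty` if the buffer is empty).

Answer: bar

Derivation:
After op 1 (type): buf='bar' undo_depth=1 redo_depth=0
After op 2 (delete): buf='b' undo_depth=2 redo_depth=0
After op 3 (undo): buf='bar' undo_depth=1 redo_depth=1
After op 4 (delete): buf='b' undo_depth=2 redo_depth=0
After op 5 (undo): buf='bar' undo_depth=1 redo_depth=1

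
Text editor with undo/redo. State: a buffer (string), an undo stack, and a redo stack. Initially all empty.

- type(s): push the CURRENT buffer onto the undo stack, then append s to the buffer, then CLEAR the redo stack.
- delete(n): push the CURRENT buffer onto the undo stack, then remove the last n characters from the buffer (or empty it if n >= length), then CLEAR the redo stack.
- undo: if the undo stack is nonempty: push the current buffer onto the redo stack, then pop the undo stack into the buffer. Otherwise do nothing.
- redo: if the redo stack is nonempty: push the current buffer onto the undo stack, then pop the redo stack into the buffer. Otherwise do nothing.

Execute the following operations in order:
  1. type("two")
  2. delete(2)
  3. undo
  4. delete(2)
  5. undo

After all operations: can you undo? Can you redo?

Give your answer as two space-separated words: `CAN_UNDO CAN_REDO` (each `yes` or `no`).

Answer: yes yes

Derivation:
After op 1 (type): buf='two' undo_depth=1 redo_depth=0
After op 2 (delete): buf='t' undo_depth=2 redo_depth=0
After op 3 (undo): buf='two' undo_depth=1 redo_depth=1
After op 4 (delete): buf='t' undo_depth=2 redo_depth=0
After op 5 (undo): buf='two' undo_depth=1 redo_depth=1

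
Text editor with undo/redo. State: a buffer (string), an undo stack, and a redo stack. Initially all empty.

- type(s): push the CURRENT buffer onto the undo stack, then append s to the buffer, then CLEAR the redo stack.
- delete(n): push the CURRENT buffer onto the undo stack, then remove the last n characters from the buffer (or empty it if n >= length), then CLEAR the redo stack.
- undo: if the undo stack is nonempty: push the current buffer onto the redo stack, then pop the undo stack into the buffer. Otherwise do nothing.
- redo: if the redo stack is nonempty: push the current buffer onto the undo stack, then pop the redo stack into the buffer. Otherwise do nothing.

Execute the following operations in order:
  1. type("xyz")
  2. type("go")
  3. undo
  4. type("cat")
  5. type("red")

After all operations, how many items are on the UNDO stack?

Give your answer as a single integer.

Answer: 3

Derivation:
After op 1 (type): buf='xyz' undo_depth=1 redo_depth=0
After op 2 (type): buf='xyzgo' undo_depth=2 redo_depth=0
After op 3 (undo): buf='xyz' undo_depth=1 redo_depth=1
After op 4 (type): buf='xyzcat' undo_depth=2 redo_depth=0
After op 5 (type): buf='xyzcatred' undo_depth=3 redo_depth=0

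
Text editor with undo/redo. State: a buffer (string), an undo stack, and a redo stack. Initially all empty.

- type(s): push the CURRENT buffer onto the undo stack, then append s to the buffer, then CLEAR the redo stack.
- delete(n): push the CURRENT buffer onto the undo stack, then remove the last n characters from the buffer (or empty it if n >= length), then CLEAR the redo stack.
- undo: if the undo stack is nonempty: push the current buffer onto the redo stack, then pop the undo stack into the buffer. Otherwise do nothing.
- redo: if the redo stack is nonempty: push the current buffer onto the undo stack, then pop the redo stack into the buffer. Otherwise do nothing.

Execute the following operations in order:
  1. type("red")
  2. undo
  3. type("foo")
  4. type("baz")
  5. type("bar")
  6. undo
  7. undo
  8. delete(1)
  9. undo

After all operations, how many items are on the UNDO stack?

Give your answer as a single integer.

After op 1 (type): buf='red' undo_depth=1 redo_depth=0
After op 2 (undo): buf='(empty)' undo_depth=0 redo_depth=1
After op 3 (type): buf='foo' undo_depth=1 redo_depth=0
After op 4 (type): buf='foobaz' undo_depth=2 redo_depth=0
After op 5 (type): buf='foobazbar' undo_depth=3 redo_depth=0
After op 6 (undo): buf='foobaz' undo_depth=2 redo_depth=1
After op 7 (undo): buf='foo' undo_depth=1 redo_depth=2
After op 8 (delete): buf='fo' undo_depth=2 redo_depth=0
After op 9 (undo): buf='foo' undo_depth=1 redo_depth=1

Answer: 1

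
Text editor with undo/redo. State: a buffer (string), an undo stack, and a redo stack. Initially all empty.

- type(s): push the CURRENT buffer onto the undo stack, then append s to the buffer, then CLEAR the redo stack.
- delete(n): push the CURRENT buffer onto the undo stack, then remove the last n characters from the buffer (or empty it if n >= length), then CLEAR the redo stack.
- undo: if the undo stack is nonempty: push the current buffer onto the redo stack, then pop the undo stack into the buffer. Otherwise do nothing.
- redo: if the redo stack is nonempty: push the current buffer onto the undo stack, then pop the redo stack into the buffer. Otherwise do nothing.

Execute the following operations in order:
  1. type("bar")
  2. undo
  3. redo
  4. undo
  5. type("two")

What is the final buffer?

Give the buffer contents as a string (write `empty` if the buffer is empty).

Answer: two

Derivation:
After op 1 (type): buf='bar' undo_depth=1 redo_depth=0
After op 2 (undo): buf='(empty)' undo_depth=0 redo_depth=1
After op 3 (redo): buf='bar' undo_depth=1 redo_depth=0
After op 4 (undo): buf='(empty)' undo_depth=0 redo_depth=1
After op 5 (type): buf='two' undo_depth=1 redo_depth=0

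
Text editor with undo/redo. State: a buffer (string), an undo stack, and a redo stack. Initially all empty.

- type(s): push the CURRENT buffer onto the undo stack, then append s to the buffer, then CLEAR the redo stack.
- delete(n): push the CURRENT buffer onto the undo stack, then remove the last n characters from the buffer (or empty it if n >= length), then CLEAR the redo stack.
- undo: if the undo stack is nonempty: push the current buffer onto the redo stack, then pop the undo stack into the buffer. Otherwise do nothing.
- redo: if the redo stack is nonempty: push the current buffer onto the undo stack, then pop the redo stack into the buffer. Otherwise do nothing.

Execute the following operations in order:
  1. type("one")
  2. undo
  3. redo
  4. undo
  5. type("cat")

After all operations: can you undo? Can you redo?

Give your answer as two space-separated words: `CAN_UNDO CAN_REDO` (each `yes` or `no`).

Answer: yes no

Derivation:
After op 1 (type): buf='one' undo_depth=1 redo_depth=0
After op 2 (undo): buf='(empty)' undo_depth=0 redo_depth=1
After op 3 (redo): buf='one' undo_depth=1 redo_depth=0
After op 4 (undo): buf='(empty)' undo_depth=0 redo_depth=1
After op 5 (type): buf='cat' undo_depth=1 redo_depth=0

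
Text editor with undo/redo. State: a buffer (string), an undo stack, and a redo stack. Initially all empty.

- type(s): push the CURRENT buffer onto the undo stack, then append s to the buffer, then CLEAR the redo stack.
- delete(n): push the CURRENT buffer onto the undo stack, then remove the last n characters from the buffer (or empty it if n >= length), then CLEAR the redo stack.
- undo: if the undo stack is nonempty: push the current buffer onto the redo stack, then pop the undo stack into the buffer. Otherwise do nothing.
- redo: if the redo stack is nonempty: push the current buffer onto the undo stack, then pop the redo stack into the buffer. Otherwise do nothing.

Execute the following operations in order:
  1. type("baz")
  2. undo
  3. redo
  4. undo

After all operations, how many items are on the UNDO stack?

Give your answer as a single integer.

After op 1 (type): buf='baz' undo_depth=1 redo_depth=0
After op 2 (undo): buf='(empty)' undo_depth=0 redo_depth=1
After op 3 (redo): buf='baz' undo_depth=1 redo_depth=0
After op 4 (undo): buf='(empty)' undo_depth=0 redo_depth=1

Answer: 0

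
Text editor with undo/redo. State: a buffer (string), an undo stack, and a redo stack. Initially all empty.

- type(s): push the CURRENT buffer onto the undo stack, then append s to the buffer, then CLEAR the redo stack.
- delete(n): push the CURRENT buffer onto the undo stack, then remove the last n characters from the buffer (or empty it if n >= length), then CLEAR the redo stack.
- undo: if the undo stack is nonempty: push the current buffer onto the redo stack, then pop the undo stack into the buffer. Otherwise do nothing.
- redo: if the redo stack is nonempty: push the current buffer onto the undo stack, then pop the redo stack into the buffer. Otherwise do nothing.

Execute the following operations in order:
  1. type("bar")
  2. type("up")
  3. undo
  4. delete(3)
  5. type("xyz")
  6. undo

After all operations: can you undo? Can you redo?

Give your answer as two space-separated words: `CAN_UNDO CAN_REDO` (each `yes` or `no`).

Answer: yes yes

Derivation:
After op 1 (type): buf='bar' undo_depth=1 redo_depth=0
After op 2 (type): buf='barup' undo_depth=2 redo_depth=0
After op 3 (undo): buf='bar' undo_depth=1 redo_depth=1
After op 4 (delete): buf='(empty)' undo_depth=2 redo_depth=0
After op 5 (type): buf='xyz' undo_depth=3 redo_depth=0
After op 6 (undo): buf='(empty)' undo_depth=2 redo_depth=1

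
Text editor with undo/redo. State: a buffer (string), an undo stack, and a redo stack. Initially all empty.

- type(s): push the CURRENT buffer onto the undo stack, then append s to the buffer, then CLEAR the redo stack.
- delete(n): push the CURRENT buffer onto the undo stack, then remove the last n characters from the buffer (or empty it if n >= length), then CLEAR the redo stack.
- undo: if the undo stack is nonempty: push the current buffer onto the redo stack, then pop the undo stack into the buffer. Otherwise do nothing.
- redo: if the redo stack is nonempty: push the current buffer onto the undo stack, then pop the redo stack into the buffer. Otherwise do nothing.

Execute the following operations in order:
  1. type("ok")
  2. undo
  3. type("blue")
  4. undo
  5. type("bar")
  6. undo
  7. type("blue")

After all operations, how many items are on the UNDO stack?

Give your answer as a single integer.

After op 1 (type): buf='ok' undo_depth=1 redo_depth=0
After op 2 (undo): buf='(empty)' undo_depth=0 redo_depth=1
After op 3 (type): buf='blue' undo_depth=1 redo_depth=0
After op 4 (undo): buf='(empty)' undo_depth=0 redo_depth=1
After op 5 (type): buf='bar' undo_depth=1 redo_depth=0
After op 6 (undo): buf='(empty)' undo_depth=0 redo_depth=1
After op 7 (type): buf='blue' undo_depth=1 redo_depth=0

Answer: 1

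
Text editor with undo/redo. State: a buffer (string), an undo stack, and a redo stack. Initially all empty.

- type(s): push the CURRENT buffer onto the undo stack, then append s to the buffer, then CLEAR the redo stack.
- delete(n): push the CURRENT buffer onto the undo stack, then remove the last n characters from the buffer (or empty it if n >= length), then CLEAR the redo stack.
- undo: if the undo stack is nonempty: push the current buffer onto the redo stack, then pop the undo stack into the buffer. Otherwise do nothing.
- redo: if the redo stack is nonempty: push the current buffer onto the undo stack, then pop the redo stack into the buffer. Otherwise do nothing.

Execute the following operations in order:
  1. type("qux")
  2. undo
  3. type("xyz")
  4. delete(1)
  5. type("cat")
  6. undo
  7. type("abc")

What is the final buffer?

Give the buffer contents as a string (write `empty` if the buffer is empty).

Answer: xyabc

Derivation:
After op 1 (type): buf='qux' undo_depth=1 redo_depth=0
After op 2 (undo): buf='(empty)' undo_depth=0 redo_depth=1
After op 3 (type): buf='xyz' undo_depth=1 redo_depth=0
After op 4 (delete): buf='xy' undo_depth=2 redo_depth=0
After op 5 (type): buf='xycat' undo_depth=3 redo_depth=0
After op 6 (undo): buf='xy' undo_depth=2 redo_depth=1
After op 7 (type): buf='xyabc' undo_depth=3 redo_depth=0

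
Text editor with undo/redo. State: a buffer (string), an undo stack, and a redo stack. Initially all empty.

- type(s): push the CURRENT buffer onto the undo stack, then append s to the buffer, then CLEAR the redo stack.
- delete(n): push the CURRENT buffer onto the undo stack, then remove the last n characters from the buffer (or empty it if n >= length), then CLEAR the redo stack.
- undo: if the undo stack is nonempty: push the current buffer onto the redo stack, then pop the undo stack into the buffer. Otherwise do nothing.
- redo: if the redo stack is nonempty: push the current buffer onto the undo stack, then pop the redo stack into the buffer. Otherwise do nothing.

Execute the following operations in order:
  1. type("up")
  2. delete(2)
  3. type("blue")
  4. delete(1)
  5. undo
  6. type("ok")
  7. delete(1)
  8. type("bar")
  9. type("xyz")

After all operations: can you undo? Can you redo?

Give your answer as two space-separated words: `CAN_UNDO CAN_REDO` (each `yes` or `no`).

Answer: yes no

Derivation:
After op 1 (type): buf='up' undo_depth=1 redo_depth=0
After op 2 (delete): buf='(empty)' undo_depth=2 redo_depth=0
After op 3 (type): buf='blue' undo_depth=3 redo_depth=0
After op 4 (delete): buf='blu' undo_depth=4 redo_depth=0
After op 5 (undo): buf='blue' undo_depth=3 redo_depth=1
After op 6 (type): buf='blueok' undo_depth=4 redo_depth=0
After op 7 (delete): buf='blueo' undo_depth=5 redo_depth=0
After op 8 (type): buf='blueobar' undo_depth=6 redo_depth=0
After op 9 (type): buf='blueobarxyz' undo_depth=7 redo_depth=0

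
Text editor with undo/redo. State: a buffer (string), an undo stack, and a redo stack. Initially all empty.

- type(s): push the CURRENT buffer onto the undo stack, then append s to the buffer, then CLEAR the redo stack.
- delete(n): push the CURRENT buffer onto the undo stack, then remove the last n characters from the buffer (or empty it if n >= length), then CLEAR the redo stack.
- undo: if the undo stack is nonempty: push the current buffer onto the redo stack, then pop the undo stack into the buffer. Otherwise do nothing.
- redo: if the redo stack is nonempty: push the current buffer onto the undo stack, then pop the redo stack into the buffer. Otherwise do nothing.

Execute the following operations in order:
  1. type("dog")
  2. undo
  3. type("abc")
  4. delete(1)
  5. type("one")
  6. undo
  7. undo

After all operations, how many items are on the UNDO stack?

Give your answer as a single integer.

After op 1 (type): buf='dog' undo_depth=1 redo_depth=0
After op 2 (undo): buf='(empty)' undo_depth=0 redo_depth=1
After op 3 (type): buf='abc' undo_depth=1 redo_depth=0
After op 4 (delete): buf='ab' undo_depth=2 redo_depth=0
After op 5 (type): buf='abone' undo_depth=3 redo_depth=0
After op 6 (undo): buf='ab' undo_depth=2 redo_depth=1
After op 7 (undo): buf='abc' undo_depth=1 redo_depth=2

Answer: 1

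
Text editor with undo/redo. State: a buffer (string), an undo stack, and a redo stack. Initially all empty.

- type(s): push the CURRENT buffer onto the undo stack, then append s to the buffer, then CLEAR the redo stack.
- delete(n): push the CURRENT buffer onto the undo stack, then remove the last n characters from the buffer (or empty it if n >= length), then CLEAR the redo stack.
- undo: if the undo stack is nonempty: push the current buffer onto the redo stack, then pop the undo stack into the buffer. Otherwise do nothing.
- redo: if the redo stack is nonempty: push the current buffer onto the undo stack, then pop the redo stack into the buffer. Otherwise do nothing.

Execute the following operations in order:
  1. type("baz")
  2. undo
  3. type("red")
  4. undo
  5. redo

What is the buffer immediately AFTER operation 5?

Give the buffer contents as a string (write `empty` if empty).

After op 1 (type): buf='baz' undo_depth=1 redo_depth=0
After op 2 (undo): buf='(empty)' undo_depth=0 redo_depth=1
After op 3 (type): buf='red' undo_depth=1 redo_depth=0
After op 4 (undo): buf='(empty)' undo_depth=0 redo_depth=1
After op 5 (redo): buf='red' undo_depth=1 redo_depth=0

Answer: red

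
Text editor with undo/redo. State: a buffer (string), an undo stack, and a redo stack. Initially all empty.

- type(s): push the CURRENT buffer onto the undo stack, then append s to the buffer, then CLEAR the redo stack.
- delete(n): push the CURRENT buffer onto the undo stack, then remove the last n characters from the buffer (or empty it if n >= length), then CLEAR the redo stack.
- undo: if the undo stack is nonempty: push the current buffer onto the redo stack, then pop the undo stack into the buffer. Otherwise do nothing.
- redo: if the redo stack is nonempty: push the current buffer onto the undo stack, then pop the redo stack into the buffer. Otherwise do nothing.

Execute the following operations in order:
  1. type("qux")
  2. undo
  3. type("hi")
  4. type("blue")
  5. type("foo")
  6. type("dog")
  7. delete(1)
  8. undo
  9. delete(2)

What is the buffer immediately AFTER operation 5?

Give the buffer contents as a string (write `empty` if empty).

Answer: hibluefoo

Derivation:
After op 1 (type): buf='qux' undo_depth=1 redo_depth=0
After op 2 (undo): buf='(empty)' undo_depth=0 redo_depth=1
After op 3 (type): buf='hi' undo_depth=1 redo_depth=0
After op 4 (type): buf='hiblue' undo_depth=2 redo_depth=0
After op 5 (type): buf='hibluefoo' undo_depth=3 redo_depth=0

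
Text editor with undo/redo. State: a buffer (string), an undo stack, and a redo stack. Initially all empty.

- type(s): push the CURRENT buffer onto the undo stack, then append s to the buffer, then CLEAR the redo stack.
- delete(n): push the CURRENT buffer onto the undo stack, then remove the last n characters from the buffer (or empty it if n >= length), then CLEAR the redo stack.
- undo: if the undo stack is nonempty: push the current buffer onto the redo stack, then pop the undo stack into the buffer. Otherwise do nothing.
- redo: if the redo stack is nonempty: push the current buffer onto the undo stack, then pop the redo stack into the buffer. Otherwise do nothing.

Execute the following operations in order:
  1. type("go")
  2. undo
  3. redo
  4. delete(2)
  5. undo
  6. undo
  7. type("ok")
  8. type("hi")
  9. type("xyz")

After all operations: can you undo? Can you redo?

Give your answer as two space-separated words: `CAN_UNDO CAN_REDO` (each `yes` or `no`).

After op 1 (type): buf='go' undo_depth=1 redo_depth=0
After op 2 (undo): buf='(empty)' undo_depth=0 redo_depth=1
After op 3 (redo): buf='go' undo_depth=1 redo_depth=0
After op 4 (delete): buf='(empty)' undo_depth=2 redo_depth=0
After op 5 (undo): buf='go' undo_depth=1 redo_depth=1
After op 6 (undo): buf='(empty)' undo_depth=0 redo_depth=2
After op 7 (type): buf='ok' undo_depth=1 redo_depth=0
After op 8 (type): buf='okhi' undo_depth=2 redo_depth=0
After op 9 (type): buf='okhixyz' undo_depth=3 redo_depth=0

Answer: yes no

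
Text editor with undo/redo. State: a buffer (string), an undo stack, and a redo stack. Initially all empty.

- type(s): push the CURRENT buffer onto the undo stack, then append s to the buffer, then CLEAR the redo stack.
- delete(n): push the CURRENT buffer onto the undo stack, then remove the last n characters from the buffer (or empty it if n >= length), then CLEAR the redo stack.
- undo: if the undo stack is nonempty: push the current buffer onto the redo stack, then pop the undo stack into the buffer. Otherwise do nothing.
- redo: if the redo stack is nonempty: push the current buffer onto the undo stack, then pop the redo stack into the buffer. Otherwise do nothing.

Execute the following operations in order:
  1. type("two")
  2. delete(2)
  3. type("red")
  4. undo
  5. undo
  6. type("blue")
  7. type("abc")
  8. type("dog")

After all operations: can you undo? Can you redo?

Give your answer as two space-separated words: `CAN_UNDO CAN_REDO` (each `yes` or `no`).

Answer: yes no

Derivation:
After op 1 (type): buf='two' undo_depth=1 redo_depth=0
After op 2 (delete): buf='t' undo_depth=2 redo_depth=0
After op 3 (type): buf='tred' undo_depth=3 redo_depth=0
After op 4 (undo): buf='t' undo_depth=2 redo_depth=1
After op 5 (undo): buf='two' undo_depth=1 redo_depth=2
After op 6 (type): buf='twoblue' undo_depth=2 redo_depth=0
After op 7 (type): buf='twoblueabc' undo_depth=3 redo_depth=0
After op 8 (type): buf='twoblueabcdog' undo_depth=4 redo_depth=0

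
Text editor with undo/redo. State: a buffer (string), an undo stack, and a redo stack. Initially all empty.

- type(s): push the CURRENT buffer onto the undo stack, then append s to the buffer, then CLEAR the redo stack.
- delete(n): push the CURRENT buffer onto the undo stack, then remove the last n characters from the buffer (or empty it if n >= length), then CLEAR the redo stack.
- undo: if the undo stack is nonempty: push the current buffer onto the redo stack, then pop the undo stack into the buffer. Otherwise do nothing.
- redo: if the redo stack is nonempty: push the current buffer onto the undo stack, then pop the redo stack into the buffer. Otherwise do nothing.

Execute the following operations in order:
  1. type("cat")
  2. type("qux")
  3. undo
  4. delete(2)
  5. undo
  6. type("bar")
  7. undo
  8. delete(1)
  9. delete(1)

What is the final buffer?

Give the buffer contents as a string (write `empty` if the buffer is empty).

Answer: c

Derivation:
After op 1 (type): buf='cat' undo_depth=1 redo_depth=0
After op 2 (type): buf='catqux' undo_depth=2 redo_depth=0
After op 3 (undo): buf='cat' undo_depth=1 redo_depth=1
After op 4 (delete): buf='c' undo_depth=2 redo_depth=0
After op 5 (undo): buf='cat' undo_depth=1 redo_depth=1
After op 6 (type): buf='catbar' undo_depth=2 redo_depth=0
After op 7 (undo): buf='cat' undo_depth=1 redo_depth=1
After op 8 (delete): buf='ca' undo_depth=2 redo_depth=0
After op 9 (delete): buf='c' undo_depth=3 redo_depth=0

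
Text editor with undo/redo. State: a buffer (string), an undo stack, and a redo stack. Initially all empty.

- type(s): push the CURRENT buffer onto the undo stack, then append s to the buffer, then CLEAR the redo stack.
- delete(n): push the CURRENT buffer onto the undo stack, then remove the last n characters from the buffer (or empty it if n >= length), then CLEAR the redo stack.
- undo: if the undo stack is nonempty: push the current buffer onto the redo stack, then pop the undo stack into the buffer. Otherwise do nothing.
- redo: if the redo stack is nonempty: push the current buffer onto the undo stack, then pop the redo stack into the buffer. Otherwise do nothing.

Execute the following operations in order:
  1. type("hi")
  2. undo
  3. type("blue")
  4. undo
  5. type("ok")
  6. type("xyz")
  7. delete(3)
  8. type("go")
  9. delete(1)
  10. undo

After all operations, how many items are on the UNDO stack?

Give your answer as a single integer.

After op 1 (type): buf='hi' undo_depth=1 redo_depth=0
After op 2 (undo): buf='(empty)' undo_depth=0 redo_depth=1
After op 3 (type): buf='blue' undo_depth=1 redo_depth=0
After op 4 (undo): buf='(empty)' undo_depth=0 redo_depth=1
After op 5 (type): buf='ok' undo_depth=1 redo_depth=0
After op 6 (type): buf='okxyz' undo_depth=2 redo_depth=0
After op 7 (delete): buf='ok' undo_depth=3 redo_depth=0
After op 8 (type): buf='okgo' undo_depth=4 redo_depth=0
After op 9 (delete): buf='okg' undo_depth=5 redo_depth=0
After op 10 (undo): buf='okgo' undo_depth=4 redo_depth=1

Answer: 4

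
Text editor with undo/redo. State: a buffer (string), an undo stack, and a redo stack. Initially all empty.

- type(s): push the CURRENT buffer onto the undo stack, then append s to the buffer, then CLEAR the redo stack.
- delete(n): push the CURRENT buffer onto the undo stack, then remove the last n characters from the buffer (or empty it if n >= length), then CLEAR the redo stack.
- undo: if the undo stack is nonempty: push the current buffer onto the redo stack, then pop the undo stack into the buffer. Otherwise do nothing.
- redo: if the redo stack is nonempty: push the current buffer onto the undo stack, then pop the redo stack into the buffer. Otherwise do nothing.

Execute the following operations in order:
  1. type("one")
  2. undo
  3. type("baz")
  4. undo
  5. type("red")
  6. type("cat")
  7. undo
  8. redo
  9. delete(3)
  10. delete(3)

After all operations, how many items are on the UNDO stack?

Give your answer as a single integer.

After op 1 (type): buf='one' undo_depth=1 redo_depth=0
After op 2 (undo): buf='(empty)' undo_depth=0 redo_depth=1
After op 3 (type): buf='baz' undo_depth=1 redo_depth=0
After op 4 (undo): buf='(empty)' undo_depth=0 redo_depth=1
After op 5 (type): buf='red' undo_depth=1 redo_depth=0
After op 6 (type): buf='redcat' undo_depth=2 redo_depth=0
After op 7 (undo): buf='red' undo_depth=1 redo_depth=1
After op 8 (redo): buf='redcat' undo_depth=2 redo_depth=0
After op 9 (delete): buf='red' undo_depth=3 redo_depth=0
After op 10 (delete): buf='(empty)' undo_depth=4 redo_depth=0

Answer: 4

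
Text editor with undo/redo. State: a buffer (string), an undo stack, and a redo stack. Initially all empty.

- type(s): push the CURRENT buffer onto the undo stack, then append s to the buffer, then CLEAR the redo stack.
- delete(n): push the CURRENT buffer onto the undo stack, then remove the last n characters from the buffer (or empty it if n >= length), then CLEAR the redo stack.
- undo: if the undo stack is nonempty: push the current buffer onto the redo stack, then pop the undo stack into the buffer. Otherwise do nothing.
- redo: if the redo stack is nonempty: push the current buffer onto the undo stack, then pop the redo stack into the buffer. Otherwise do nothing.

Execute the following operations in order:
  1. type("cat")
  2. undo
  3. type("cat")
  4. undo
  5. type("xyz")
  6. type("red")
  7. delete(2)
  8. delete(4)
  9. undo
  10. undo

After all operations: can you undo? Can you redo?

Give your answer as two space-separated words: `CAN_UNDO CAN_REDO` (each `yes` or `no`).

Answer: yes yes

Derivation:
After op 1 (type): buf='cat' undo_depth=1 redo_depth=0
After op 2 (undo): buf='(empty)' undo_depth=0 redo_depth=1
After op 3 (type): buf='cat' undo_depth=1 redo_depth=0
After op 4 (undo): buf='(empty)' undo_depth=0 redo_depth=1
After op 5 (type): buf='xyz' undo_depth=1 redo_depth=0
After op 6 (type): buf='xyzred' undo_depth=2 redo_depth=0
After op 7 (delete): buf='xyzr' undo_depth=3 redo_depth=0
After op 8 (delete): buf='(empty)' undo_depth=4 redo_depth=0
After op 9 (undo): buf='xyzr' undo_depth=3 redo_depth=1
After op 10 (undo): buf='xyzred' undo_depth=2 redo_depth=2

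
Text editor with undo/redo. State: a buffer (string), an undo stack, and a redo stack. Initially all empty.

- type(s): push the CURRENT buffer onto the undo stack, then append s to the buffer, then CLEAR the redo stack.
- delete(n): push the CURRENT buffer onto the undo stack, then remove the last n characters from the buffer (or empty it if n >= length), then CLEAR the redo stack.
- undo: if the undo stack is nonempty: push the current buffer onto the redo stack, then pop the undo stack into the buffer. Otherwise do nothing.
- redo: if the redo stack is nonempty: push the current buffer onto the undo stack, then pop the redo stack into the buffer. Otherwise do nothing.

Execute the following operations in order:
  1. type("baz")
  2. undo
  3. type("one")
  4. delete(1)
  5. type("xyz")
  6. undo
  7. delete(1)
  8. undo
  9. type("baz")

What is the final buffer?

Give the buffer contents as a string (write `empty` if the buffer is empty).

After op 1 (type): buf='baz' undo_depth=1 redo_depth=0
After op 2 (undo): buf='(empty)' undo_depth=0 redo_depth=1
After op 3 (type): buf='one' undo_depth=1 redo_depth=0
After op 4 (delete): buf='on' undo_depth=2 redo_depth=0
After op 5 (type): buf='onxyz' undo_depth=3 redo_depth=0
After op 6 (undo): buf='on' undo_depth=2 redo_depth=1
After op 7 (delete): buf='o' undo_depth=3 redo_depth=0
After op 8 (undo): buf='on' undo_depth=2 redo_depth=1
After op 9 (type): buf='onbaz' undo_depth=3 redo_depth=0

Answer: onbaz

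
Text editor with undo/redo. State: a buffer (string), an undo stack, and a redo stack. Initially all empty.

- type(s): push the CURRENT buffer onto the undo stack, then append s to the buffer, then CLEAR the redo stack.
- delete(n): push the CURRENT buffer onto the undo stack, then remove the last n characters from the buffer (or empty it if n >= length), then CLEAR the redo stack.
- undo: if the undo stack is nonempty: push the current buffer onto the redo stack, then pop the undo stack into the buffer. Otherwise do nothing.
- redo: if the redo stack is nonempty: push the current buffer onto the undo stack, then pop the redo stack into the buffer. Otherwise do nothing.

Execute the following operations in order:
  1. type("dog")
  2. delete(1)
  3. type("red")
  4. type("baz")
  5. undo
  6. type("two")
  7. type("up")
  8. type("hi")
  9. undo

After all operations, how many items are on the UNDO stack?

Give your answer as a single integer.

After op 1 (type): buf='dog' undo_depth=1 redo_depth=0
After op 2 (delete): buf='do' undo_depth=2 redo_depth=0
After op 3 (type): buf='dored' undo_depth=3 redo_depth=0
After op 4 (type): buf='doredbaz' undo_depth=4 redo_depth=0
After op 5 (undo): buf='dored' undo_depth=3 redo_depth=1
After op 6 (type): buf='doredtwo' undo_depth=4 redo_depth=0
After op 7 (type): buf='doredtwoup' undo_depth=5 redo_depth=0
After op 8 (type): buf='doredtwouphi' undo_depth=6 redo_depth=0
After op 9 (undo): buf='doredtwoup' undo_depth=5 redo_depth=1

Answer: 5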